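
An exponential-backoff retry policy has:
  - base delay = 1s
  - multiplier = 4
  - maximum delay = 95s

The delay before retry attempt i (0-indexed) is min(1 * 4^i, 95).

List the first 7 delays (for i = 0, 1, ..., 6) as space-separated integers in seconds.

Answer: 1 4 16 64 95 95 95

Derivation:
Computing each delay:
  i=0: min(1*4^0, 95) = 1
  i=1: min(1*4^1, 95) = 4
  i=2: min(1*4^2, 95) = 16
  i=3: min(1*4^3, 95) = 64
  i=4: min(1*4^4, 95) = 95
  i=5: min(1*4^5, 95) = 95
  i=6: min(1*4^6, 95) = 95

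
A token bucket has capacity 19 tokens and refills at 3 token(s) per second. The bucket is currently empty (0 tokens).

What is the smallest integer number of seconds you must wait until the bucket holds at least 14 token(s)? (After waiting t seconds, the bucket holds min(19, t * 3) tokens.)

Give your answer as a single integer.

Answer: 5

Derivation:
Need t * 3 >= 14, so t >= 14/3.
Smallest integer t = ceil(14/3) = 5.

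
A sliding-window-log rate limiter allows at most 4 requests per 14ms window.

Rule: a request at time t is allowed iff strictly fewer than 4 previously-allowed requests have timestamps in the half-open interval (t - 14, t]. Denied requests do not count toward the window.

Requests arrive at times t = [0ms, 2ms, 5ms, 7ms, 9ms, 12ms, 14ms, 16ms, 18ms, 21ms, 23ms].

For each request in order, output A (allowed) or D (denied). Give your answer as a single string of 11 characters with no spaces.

Tracking allowed requests in the window:
  req#1 t=0ms: ALLOW
  req#2 t=2ms: ALLOW
  req#3 t=5ms: ALLOW
  req#4 t=7ms: ALLOW
  req#5 t=9ms: DENY
  req#6 t=12ms: DENY
  req#7 t=14ms: ALLOW
  req#8 t=16ms: ALLOW
  req#9 t=18ms: DENY
  req#10 t=21ms: ALLOW
  req#11 t=23ms: ALLOW

Answer: AAAADDAADAA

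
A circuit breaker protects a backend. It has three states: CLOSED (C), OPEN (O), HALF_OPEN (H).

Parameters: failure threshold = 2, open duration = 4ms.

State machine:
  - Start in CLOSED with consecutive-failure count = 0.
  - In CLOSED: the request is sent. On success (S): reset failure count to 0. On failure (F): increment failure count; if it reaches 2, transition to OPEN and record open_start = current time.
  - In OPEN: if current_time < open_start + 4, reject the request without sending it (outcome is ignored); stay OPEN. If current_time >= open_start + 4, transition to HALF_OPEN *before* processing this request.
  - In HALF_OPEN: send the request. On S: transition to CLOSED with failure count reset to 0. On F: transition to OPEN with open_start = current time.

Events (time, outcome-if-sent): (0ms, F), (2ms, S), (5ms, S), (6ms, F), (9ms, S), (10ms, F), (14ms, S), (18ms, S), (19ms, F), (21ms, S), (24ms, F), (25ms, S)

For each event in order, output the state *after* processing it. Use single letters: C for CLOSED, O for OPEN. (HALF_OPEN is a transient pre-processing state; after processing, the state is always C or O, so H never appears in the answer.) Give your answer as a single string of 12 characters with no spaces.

State after each event:
  event#1 t=0ms outcome=F: state=CLOSED
  event#2 t=2ms outcome=S: state=CLOSED
  event#3 t=5ms outcome=S: state=CLOSED
  event#4 t=6ms outcome=F: state=CLOSED
  event#5 t=9ms outcome=S: state=CLOSED
  event#6 t=10ms outcome=F: state=CLOSED
  event#7 t=14ms outcome=S: state=CLOSED
  event#8 t=18ms outcome=S: state=CLOSED
  event#9 t=19ms outcome=F: state=CLOSED
  event#10 t=21ms outcome=S: state=CLOSED
  event#11 t=24ms outcome=F: state=CLOSED
  event#12 t=25ms outcome=S: state=CLOSED

Answer: CCCCCCCCCCCC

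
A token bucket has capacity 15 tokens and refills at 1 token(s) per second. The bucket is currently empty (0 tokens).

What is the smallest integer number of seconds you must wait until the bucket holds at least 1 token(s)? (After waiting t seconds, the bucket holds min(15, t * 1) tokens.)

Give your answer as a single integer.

Answer: 1

Derivation:
Need t * 1 >= 1, so t >= 1/1.
Smallest integer t = ceil(1/1) = 1.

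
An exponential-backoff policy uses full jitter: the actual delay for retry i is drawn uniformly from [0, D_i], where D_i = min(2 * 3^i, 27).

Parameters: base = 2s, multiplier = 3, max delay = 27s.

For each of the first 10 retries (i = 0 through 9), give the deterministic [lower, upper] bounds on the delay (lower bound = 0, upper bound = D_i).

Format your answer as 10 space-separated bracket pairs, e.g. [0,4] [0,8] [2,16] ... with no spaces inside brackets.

Answer: [0,2] [0,6] [0,18] [0,27] [0,27] [0,27] [0,27] [0,27] [0,27] [0,27]

Derivation:
Computing bounds per retry:
  i=0: D_i=min(2*3^0,27)=2, bounds=[0,2]
  i=1: D_i=min(2*3^1,27)=6, bounds=[0,6]
  i=2: D_i=min(2*3^2,27)=18, bounds=[0,18]
  i=3: D_i=min(2*3^3,27)=27, bounds=[0,27]
  i=4: D_i=min(2*3^4,27)=27, bounds=[0,27]
  i=5: D_i=min(2*3^5,27)=27, bounds=[0,27]
  i=6: D_i=min(2*3^6,27)=27, bounds=[0,27]
  i=7: D_i=min(2*3^7,27)=27, bounds=[0,27]
  i=8: D_i=min(2*3^8,27)=27, bounds=[0,27]
  i=9: D_i=min(2*3^9,27)=27, bounds=[0,27]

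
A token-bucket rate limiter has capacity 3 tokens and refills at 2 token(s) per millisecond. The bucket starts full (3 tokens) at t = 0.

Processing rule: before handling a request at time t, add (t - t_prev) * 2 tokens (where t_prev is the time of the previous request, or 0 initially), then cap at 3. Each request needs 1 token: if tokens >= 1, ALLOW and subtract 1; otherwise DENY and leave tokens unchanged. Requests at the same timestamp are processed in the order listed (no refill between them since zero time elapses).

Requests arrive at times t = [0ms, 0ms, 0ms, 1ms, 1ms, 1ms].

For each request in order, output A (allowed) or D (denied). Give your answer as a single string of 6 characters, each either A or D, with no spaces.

Answer: AAAAAD

Derivation:
Simulating step by step:
  req#1 t=0ms: ALLOW
  req#2 t=0ms: ALLOW
  req#3 t=0ms: ALLOW
  req#4 t=1ms: ALLOW
  req#5 t=1ms: ALLOW
  req#6 t=1ms: DENY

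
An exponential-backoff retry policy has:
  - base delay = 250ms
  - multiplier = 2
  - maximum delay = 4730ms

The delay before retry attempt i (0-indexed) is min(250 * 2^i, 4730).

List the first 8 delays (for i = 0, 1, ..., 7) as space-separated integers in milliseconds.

Answer: 250 500 1000 2000 4000 4730 4730 4730

Derivation:
Computing each delay:
  i=0: min(250*2^0, 4730) = 250
  i=1: min(250*2^1, 4730) = 500
  i=2: min(250*2^2, 4730) = 1000
  i=3: min(250*2^3, 4730) = 2000
  i=4: min(250*2^4, 4730) = 4000
  i=5: min(250*2^5, 4730) = 4730
  i=6: min(250*2^6, 4730) = 4730
  i=7: min(250*2^7, 4730) = 4730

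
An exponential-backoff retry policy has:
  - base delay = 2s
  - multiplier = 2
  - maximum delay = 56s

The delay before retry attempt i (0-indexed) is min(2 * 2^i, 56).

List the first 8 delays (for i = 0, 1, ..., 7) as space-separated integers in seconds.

Computing each delay:
  i=0: min(2*2^0, 56) = 2
  i=1: min(2*2^1, 56) = 4
  i=2: min(2*2^2, 56) = 8
  i=3: min(2*2^3, 56) = 16
  i=4: min(2*2^4, 56) = 32
  i=5: min(2*2^5, 56) = 56
  i=6: min(2*2^6, 56) = 56
  i=7: min(2*2^7, 56) = 56

Answer: 2 4 8 16 32 56 56 56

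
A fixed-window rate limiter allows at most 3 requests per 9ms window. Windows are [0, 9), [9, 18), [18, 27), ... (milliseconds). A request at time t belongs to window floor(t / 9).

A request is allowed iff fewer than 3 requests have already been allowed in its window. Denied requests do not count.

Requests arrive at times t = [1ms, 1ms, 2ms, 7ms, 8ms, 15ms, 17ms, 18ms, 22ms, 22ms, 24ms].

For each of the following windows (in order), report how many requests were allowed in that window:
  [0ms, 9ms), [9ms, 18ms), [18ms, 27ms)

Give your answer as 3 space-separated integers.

Processing requests:
  req#1 t=1ms (window 0): ALLOW
  req#2 t=1ms (window 0): ALLOW
  req#3 t=2ms (window 0): ALLOW
  req#4 t=7ms (window 0): DENY
  req#5 t=8ms (window 0): DENY
  req#6 t=15ms (window 1): ALLOW
  req#7 t=17ms (window 1): ALLOW
  req#8 t=18ms (window 2): ALLOW
  req#9 t=22ms (window 2): ALLOW
  req#10 t=22ms (window 2): ALLOW
  req#11 t=24ms (window 2): DENY

Allowed counts by window: 3 2 3

Answer: 3 2 3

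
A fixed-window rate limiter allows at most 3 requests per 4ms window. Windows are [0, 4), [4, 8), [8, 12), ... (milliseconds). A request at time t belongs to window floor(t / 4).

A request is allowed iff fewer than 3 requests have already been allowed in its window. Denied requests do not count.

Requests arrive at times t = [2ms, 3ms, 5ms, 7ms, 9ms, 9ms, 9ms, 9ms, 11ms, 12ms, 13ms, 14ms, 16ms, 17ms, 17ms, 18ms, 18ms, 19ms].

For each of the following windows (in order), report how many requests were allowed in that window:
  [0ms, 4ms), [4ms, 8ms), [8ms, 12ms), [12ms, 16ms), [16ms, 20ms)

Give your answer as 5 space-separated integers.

Answer: 2 2 3 3 3

Derivation:
Processing requests:
  req#1 t=2ms (window 0): ALLOW
  req#2 t=3ms (window 0): ALLOW
  req#3 t=5ms (window 1): ALLOW
  req#4 t=7ms (window 1): ALLOW
  req#5 t=9ms (window 2): ALLOW
  req#6 t=9ms (window 2): ALLOW
  req#7 t=9ms (window 2): ALLOW
  req#8 t=9ms (window 2): DENY
  req#9 t=11ms (window 2): DENY
  req#10 t=12ms (window 3): ALLOW
  req#11 t=13ms (window 3): ALLOW
  req#12 t=14ms (window 3): ALLOW
  req#13 t=16ms (window 4): ALLOW
  req#14 t=17ms (window 4): ALLOW
  req#15 t=17ms (window 4): ALLOW
  req#16 t=18ms (window 4): DENY
  req#17 t=18ms (window 4): DENY
  req#18 t=19ms (window 4): DENY

Allowed counts by window: 2 2 3 3 3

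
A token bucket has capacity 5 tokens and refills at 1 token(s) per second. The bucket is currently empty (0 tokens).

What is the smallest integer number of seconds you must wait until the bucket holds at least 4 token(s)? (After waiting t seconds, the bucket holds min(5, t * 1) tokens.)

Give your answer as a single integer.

Answer: 4

Derivation:
Need t * 1 >= 4, so t >= 4/1.
Smallest integer t = ceil(4/1) = 4.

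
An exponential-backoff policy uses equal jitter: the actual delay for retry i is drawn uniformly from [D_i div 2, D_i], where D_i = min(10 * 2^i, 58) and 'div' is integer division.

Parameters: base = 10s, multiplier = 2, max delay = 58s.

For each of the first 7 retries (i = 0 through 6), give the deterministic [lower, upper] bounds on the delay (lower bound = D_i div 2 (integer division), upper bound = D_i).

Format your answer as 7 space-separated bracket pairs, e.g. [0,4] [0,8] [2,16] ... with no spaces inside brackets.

Answer: [5,10] [10,20] [20,40] [29,58] [29,58] [29,58] [29,58]

Derivation:
Computing bounds per retry:
  i=0: D_i=min(10*2^0,58)=10, bounds=[5,10]
  i=1: D_i=min(10*2^1,58)=20, bounds=[10,20]
  i=2: D_i=min(10*2^2,58)=40, bounds=[20,40]
  i=3: D_i=min(10*2^3,58)=58, bounds=[29,58]
  i=4: D_i=min(10*2^4,58)=58, bounds=[29,58]
  i=5: D_i=min(10*2^5,58)=58, bounds=[29,58]
  i=6: D_i=min(10*2^6,58)=58, bounds=[29,58]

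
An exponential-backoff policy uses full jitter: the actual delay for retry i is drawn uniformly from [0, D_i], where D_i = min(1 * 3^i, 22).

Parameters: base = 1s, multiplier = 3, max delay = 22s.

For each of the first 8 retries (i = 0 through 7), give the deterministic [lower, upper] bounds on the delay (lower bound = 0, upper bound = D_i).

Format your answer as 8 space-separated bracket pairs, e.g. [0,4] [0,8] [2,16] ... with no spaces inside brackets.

Answer: [0,1] [0,3] [0,9] [0,22] [0,22] [0,22] [0,22] [0,22]

Derivation:
Computing bounds per retry:
  i=0: D_i=min(1*3^0,22)=1, bounds=[0,1]
  i=1: D_i=min(1*3^1,22)=3, bounds=[0,3]
  i=2: D_i=min(1*3^2,22)=9, bounds=[0,9]
  i=3: D_i=min(1*3^3,22)=22, bounds=[0,22]
  i=4: D_i=min(1*3^4,22)=22, bounds=[0,22]
  i=5: D_i=min(1*3^5,22)=22, bounds=[0,22]
  i=6: D_i=min(1*3^6,22)=22, bounds=[0,22]
  i=7: D_i=min(1*3^7,22)=22, bounds=[0,22]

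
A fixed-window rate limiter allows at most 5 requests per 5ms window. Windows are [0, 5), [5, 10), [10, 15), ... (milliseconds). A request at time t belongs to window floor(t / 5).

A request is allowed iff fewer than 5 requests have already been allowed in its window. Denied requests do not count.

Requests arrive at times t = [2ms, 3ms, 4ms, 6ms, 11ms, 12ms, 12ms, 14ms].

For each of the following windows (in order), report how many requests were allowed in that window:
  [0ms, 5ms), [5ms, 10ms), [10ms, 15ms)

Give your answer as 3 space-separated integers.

Processing requests:
  req#1 t=2ms (window 0): ALLOW
  req#2 t=3ms (window 0): ALLOW
  req#3 t=4ms (window 0): ALLOW
  req#4 t=6ms (window 1): ALLOW
  req#5 t=11ms (window 2): ALLOW
  req#6 t=12ms (window 2): ALLOW
  req#7 t=12ms (window 2): ALLOW
  req#8 t=14ms (window 2): ALLOW

Allowed counts by window: 3 1 4

Answer: 3 1 4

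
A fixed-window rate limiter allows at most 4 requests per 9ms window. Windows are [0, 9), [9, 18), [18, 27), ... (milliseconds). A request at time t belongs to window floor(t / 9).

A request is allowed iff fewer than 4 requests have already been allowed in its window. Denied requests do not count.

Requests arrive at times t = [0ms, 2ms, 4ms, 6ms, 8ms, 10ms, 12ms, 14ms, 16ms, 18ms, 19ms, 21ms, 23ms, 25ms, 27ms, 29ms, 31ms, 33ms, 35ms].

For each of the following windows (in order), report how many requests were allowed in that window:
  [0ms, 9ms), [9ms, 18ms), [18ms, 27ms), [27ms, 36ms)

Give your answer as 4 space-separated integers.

Processing requests:
  req#1 t=0ms (window 0): ALLOW
  req#2 t=2ms (window 0): ALLOW
  req#3 t=4ms (window 0): ALLOW
  req#4 t=6ms (window 0): ALLOW
  req#5 t=8ms (window 0): DENY
  req#6 t=10ms (window 1): ALLOW
  req#7 t=12ms (window 1): ALLOW
  req#8 t=14ms (window 1): ALLOW
  req#9 t=16ms (window 1): ALLOW
  req#10 t=18ms (window 2): ALLOW
  req#11 t=19ms (window 2): ALLOW
  req#12 t=21ms (window 2): ALLOW
  req#13 t=23ms (window 2): ALLOW
  req#14 t=25ms (window 2): DENY
  req#15 t=27ms (window 3): ALLOW
  req#16 t=29ms (window 3): ALLOW
  req#17 t=31ms (window 3): ALLOW
  req#18 t=33ms (window 3): ALLOW
  req#19 t=35ms (window 3): DENY

Allowed counts by window: 4 4 4 4

Answer: 4 4 4 4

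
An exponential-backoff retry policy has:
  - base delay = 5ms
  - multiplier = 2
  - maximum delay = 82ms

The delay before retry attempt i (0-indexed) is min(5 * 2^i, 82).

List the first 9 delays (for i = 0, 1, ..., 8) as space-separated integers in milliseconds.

Computing each delay:
  i=0: min(5*2^0, 82) = 5
  i=1: min(5*2^1, 82) = 10
  i=2: min(5*2^2, 82) = 20
  i=3: min(5*2^3, 82) = 40
  i=4: min(5*2^4, 82) = 80
  i=5: min(5*2^5, 82) = 82
  i=6: min(5*2^6, 82) = 82
  i=7: min(5*2^7, 82) = 82
  i=8: min(5*2^8, 82) = 82

Answer: 5 10 20 40 80 82 82 82 82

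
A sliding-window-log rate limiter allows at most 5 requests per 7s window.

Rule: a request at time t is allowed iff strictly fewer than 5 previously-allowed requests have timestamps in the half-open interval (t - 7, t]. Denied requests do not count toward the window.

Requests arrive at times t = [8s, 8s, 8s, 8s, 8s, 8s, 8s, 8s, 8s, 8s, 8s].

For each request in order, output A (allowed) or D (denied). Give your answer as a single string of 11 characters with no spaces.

Answer: AAAAADDDDDD

Derivation:
Tracking allowed requests in the window:
  req#1 t=8s: ALLOW
  req#2 t=8s: ALLOW
  req#3 t=8s: ALLOW
  req#4 t=8s: ALLOW
  req#5 t=8s: ALLOW
  req#6 t=8s: DENY
  req#7 t=8s: DENY
  req#8 t=8s: DENY
  req#9 t=8s: DENY
  req#10 t=8s: DENY
  req#11 t=8s: DENY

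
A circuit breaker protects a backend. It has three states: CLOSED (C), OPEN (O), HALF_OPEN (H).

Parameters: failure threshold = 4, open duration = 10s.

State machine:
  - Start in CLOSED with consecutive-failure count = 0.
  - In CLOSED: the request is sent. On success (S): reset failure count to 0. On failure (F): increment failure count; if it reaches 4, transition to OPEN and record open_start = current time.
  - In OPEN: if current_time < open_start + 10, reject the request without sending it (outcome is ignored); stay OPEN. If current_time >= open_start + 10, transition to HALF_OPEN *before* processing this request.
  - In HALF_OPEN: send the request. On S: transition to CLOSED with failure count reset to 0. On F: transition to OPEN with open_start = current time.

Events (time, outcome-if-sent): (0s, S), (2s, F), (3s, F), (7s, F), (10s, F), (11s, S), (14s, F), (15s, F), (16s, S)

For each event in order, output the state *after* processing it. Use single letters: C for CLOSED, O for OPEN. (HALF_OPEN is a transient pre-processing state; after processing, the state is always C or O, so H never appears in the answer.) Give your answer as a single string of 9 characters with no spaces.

State after each event:
  event#1 t=0s outcome=S: state=CLOSED
  event#2 t=2s outcome=F: state=CLOSED
  event#3 t=3s outcome=F: state=CLOSED
  event#4 t=7s outcome=F: state=CLOSED
  event#5 t=10s outcome=F: state=OPEN
  event#6 t=11s outcome=S: state=OPEN
  event#7 t=14s outcome=F: state=OPEN
  event#8 t=15s outcome=F: state=OPEN
  event#9 t=16s outcome=S: state=OPEN

Answer: CCCCOOOOO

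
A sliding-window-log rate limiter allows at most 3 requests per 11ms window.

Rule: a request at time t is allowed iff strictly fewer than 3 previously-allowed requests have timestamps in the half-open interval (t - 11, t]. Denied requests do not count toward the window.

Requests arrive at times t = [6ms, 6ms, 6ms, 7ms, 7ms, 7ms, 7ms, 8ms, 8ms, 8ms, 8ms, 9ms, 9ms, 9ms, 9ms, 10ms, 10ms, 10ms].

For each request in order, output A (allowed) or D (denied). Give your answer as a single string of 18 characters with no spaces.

Tracking allowed requests in the window:
  req#1 t=6ms: ALLOW
  req#2 t=6ms: ALLOW
  req#3 t=6ms: ALLOW
  req#4 t=7ms: DENY
  req#5 t=7ms: DENY
  req#6 t=7ms: DENY
  req#7 t=7ms: DENY
  req#8 t=8ms: DENY
  req#9 t=8ms: DENY
  req#10 t=8ms: DENY
  req#11 t=8ms: DENY
  req#12 t=9ms: DENY
  req#13 t=9ms: DENY
  req#14 t=9ms: DENY
  req#15 t=9ms: DENY
  req#16 t=10ms: DENY
  req#17 t=10ms: DENY
  req#18 t=10ms: DENY

Answer: AAADDDDDDDDDDDDDDD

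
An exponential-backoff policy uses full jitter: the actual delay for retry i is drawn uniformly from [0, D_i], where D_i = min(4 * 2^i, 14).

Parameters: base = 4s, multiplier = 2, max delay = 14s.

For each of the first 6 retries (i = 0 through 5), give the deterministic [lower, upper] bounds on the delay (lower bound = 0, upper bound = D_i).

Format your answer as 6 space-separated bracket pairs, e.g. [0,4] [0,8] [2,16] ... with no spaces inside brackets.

Computing bounds per retry:
  i=0: D_i=min(4*2^0,14)=4, bounds=[0,4]
  i=1: D_i=min(4*2^1,14)=8, bounds=[0,8]
  i=2: D_i=min(4*2^2,14)=14, bounds=[0,14]
  i=3: D_i=min(4*2^3,14)=14, bounds=[0,14]
  i=4: D_i=min(4*2^4,14)=14, bounds=[0,14]
  i=5: D_i=min(4*2^5,14)=14, bounds=[0,14]

Answer: [0,4] [0,8] [0,14] [0,14] [0,14] [0,14]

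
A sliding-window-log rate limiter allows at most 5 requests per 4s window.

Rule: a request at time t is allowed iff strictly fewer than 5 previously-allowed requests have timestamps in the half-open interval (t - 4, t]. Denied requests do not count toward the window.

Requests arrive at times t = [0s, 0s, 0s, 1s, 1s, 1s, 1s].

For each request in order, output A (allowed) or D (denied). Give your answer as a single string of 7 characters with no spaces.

Tracking allowed requests in the window:
  req#1 t=0s: ALLOW
  req#2 t=0s: ALLOW
  req#3 t=0s: ALLOW
  req#4 t=1s: ALLOW
  req#5 t=1s: ALLOW
  req#6 t=1s: DENY
  req#7 t=1s: DENY

Answer: AAAAADD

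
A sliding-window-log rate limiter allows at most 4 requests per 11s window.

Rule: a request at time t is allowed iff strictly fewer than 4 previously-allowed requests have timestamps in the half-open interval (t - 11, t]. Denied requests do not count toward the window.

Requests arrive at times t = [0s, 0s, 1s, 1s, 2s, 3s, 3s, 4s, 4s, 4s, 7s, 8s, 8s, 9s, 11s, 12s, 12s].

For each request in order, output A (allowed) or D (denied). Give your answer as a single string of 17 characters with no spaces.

Answer: AAAADDDDDDDDDDAAA

Derivation:
Tracking allowed requests in the window:
  req#1 t=0s: ALLOW
  req#2 t=0s: ALLOW
  req#3 t=1s: ALLOW
  req#4 t=1s: ALLOW
  req#5 t=2s: DENY
  req#6 t=3s: DENY
  req#7 t=3s: DENY
  req#8 t=4s: DENY
  req#9 t=4s: DENY
  req#10 t=4s: DENY
  req#11 t=7s: DENY
  req#12 t=8s: DENY
  req#13 t=8s: DENY
  req#14 t=9s: DENY
  req#15 t=11s: ALLOW
  req#16 t=12s: ALLOW
  req#17 t=12s: ALLOW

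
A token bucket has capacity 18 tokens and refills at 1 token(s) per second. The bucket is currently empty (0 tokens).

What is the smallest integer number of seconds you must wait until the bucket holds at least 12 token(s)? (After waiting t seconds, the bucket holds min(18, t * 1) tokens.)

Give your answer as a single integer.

Need t * 1 >= 12, so t >= 12/1.
Smallest integer t = ceil(12/1) = 12.

Answer: 12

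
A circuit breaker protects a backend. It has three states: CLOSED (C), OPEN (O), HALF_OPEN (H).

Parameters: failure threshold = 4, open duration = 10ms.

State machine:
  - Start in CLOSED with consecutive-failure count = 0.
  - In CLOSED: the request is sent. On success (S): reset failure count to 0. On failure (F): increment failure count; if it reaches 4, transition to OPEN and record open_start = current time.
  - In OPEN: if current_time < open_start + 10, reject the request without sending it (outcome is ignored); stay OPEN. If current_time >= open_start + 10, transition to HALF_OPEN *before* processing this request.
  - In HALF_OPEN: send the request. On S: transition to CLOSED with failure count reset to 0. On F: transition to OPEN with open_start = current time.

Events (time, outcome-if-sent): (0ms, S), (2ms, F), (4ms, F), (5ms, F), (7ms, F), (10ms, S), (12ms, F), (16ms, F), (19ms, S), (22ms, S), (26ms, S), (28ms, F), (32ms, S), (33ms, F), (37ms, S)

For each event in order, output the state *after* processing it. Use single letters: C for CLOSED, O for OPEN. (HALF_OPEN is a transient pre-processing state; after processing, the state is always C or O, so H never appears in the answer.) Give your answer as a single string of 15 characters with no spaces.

State after each event:
  event#1 t=0ms outcome=S: state=CLOSED
  event#2 t=2ms outcome=F: state=CLOSED
  event#3 t=4ms outcome=F: state=CLOSED
  event#4 t=5ms outcome=F: state=CLOSED
  event#5 t=7ms outcome=F: state=OPEN
  event#6 t=10ms outcome=S: state=OPEN
  event#7 t=12ms outcome=F: state=OPEN
  event#8 t=16ms outcome=F: state=OPEN
  event#9 t=19ms outcome=S: state=CLOSED
  event#10 t=22ms outcome=S: state=CLOSED
  event#11 t=26ms outcome=S: state=CLOSED
  event#12 t=28ms outcome=F: state=CLOSED
  event#13 t=32ms outcome=S: state=CLOSED
  event#14 t=33ms outcome=F: state=CLOSED
  event#15 t=37ms outcome=S: state=CLOSED

Answer: CCCCOOOOCCCCCCC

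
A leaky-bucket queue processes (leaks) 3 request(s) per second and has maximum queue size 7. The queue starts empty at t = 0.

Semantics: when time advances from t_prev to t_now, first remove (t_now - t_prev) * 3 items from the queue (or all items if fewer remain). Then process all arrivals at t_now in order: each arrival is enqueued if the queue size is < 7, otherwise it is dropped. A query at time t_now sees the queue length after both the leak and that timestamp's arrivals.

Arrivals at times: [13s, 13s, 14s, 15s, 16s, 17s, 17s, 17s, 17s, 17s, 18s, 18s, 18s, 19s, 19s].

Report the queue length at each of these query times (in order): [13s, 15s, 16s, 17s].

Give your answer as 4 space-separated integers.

Queue lengths at query times:
  query t=13s: backlog = 2
  query t=15s: backlog = 1
  query t=16s: backlog = 1
  query t=17s: backlog = 5

Answer: 2 1 1 5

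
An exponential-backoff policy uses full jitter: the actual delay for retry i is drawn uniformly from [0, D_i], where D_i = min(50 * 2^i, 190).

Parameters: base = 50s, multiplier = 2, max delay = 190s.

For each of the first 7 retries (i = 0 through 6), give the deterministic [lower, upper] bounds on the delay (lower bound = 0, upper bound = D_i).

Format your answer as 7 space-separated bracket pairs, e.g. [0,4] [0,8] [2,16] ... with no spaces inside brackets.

Answer: [0,50] [0,100] [0,190] [0,190] [0,190] [0,190] [0,190]

Derivation:
Computing bounds per retry:
  i=0: D_i=min(50*2^0,190)=50, bounds=[0,50]
  i=1: D_i=min(50*2^1,190)=100, bounds=[0,100]
  i=2: D_i=min(50*2^2,190)=190, bounds=[0,190]
  i=3: D_i=min(50*2^3,190)=190, bounds=[0,190]
  i=4: D_i=min(50*2^4,190)=190, bounds=[0,190]
  i=5: D_i=min(50*2^5,190)=190, bounds=[0,190]
  i=6: D_i=min(50*2^6,190)=190, bounds=[0,190]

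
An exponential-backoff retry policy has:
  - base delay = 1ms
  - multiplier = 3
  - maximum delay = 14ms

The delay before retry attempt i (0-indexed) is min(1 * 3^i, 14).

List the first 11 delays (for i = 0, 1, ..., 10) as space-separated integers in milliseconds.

Computing each delay:
  i=0: min(1*3^0, 14) = 1
  i=1: min(1*3^1, 14) = 3
  i=2: min(1*3^2, 14) = 9
  i=3: min(1*3^3, 14) = 14
  i=4: min(1*3^4, 14) = 14
  i=5: min(1*3^5, 14) = 14
  i=6: min(1*3^6, 14) = 14
  i=7: min(1*3^7, 14) = 14
  i=8: min(1*3^8, 14) = 14
  i=9: min(1*3^9, 14) = 14
  i=10: min(1*3^10, 14) = 14

Answer: 1 3 9 14 14 14 14 14 14 14 14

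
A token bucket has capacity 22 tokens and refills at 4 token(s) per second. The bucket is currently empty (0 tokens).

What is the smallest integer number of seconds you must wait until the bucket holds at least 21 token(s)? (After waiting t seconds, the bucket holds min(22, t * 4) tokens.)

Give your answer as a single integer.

Need t * 4 >= 21, so t >= 21/4.
Smallest integer t = ceil(21/4) = 6.

Answer: 6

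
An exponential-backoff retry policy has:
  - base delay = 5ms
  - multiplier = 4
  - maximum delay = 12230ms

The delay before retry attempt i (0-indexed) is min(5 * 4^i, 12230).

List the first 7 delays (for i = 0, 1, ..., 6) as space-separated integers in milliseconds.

Computing each delay:
  i=0: min(5*4^0, 12230) = 5
  i=1: min(5*4^1, 12230) = 20
  i=2: min(5*4^2, 12230) = 80
  i=3: min(5*4^3, 12230) = 320
  i=4: min(5*4^4, 12230) = 1280
  i=5: min(5*4^5, 12230) = 5120
  i=6: min(5*4^6, 12230) = 12230

Answer: 5 20 80 320 1280 5120 12230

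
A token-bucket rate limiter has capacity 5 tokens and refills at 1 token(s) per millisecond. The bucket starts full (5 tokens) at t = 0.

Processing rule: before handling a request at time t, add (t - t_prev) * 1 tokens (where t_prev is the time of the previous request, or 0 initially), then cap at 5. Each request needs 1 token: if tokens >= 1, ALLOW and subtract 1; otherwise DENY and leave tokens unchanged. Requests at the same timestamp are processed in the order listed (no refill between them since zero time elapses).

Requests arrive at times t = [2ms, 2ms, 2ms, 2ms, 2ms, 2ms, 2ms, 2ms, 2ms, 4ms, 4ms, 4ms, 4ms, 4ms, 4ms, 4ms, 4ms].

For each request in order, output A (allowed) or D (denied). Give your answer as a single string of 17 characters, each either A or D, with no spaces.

Simulating step by step:
  req#1 t=2ms: ALLOW
  req#2 t=2ms: ALLOW
  req#3 t=2ms: ALLOW
  req#4 t=2ms: ALLOW
  req#5 t=2ms: ALLOW
  req#6 t=2ms: DENY
  req#7 t=2ms: DENY
  req#8 t=2ms: DENY
  req#9 t=2ms: DENY
  req#10 t=4ms: ALLOW
  req#11 t=4ms: ALLOW
  req#12 t=4ms: DENY
  req#13 t=4ms: DENY
  req#14 t=4ms: DENY
  req#15 t=4ms: DENY
  req#16 t=4ms: DENY
  req#17 t=4ms: DENY

Answer: AAAAADDDDAADDDDDD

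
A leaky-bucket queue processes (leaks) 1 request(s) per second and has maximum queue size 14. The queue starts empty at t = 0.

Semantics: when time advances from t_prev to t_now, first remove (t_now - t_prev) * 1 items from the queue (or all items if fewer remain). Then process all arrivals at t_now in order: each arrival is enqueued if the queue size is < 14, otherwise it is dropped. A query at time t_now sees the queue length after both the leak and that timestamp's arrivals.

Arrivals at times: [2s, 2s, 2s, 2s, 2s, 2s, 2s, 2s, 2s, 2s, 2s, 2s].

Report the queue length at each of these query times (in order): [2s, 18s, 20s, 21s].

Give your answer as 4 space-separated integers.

Answer: 12 0 0 0

Derivation:
Queue lengths at query times:
  query t=2s: backlog = 12
  query t=18s: backlog = 0
  query t=20s: backlog = 0
  query t=21s: backlog = 0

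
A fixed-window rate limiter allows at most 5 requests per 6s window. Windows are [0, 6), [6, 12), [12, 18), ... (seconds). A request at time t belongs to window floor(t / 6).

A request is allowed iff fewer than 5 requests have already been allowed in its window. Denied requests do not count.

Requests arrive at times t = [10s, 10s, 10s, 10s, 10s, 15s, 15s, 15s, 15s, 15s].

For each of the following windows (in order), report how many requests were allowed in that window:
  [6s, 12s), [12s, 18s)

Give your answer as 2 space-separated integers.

Answer: 5 5

Derivation:
Processing requests:
  req#1 t=10s (window 1): ALLOW
  req#2 t=10s (window 1): ALLOW
  req#3 t=10s (window 1): ALLOW
  req#4 t=10s (window 1): ALLOW
  req#5 t=10s (window 1): ALLOW
  req#6 t=15s (window 2): ALLOW
  req#7 t=15s (window 2): ALLOW
  req#8 t=15s (window 2): ALLOW
  req#9 t=15s (window 2): ALLOW
  req#10 t=15s (window 2): ALLOW

Allowed counts by window: 5 5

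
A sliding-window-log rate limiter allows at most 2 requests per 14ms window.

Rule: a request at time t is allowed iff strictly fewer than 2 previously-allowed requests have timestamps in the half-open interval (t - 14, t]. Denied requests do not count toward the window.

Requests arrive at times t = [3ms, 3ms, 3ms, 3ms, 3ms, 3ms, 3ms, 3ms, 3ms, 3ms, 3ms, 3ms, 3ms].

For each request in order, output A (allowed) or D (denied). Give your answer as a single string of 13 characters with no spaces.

Answer: AADDDDDDDDDDD

Derivation:
Tracking allowed requests in the window:
  req#1 t=3ms: ALLOW
  req#2 t=3ms: ALLOW
  req#3 t=3ms: DENY
  req#4 t=3ms: DENY
  req#5 t=3ms: DENY
  req#6 t=3ms: DENY
  req#7 t=3ms: DENY
  req#8 t=3ms: DENY
  req#9 t=3ms: DENY
  req#10 t=3ms: DENY
  req#11 t=3ms: DENY
  req#12 t=3ms: DENY
  req#13 t=3ms: DENY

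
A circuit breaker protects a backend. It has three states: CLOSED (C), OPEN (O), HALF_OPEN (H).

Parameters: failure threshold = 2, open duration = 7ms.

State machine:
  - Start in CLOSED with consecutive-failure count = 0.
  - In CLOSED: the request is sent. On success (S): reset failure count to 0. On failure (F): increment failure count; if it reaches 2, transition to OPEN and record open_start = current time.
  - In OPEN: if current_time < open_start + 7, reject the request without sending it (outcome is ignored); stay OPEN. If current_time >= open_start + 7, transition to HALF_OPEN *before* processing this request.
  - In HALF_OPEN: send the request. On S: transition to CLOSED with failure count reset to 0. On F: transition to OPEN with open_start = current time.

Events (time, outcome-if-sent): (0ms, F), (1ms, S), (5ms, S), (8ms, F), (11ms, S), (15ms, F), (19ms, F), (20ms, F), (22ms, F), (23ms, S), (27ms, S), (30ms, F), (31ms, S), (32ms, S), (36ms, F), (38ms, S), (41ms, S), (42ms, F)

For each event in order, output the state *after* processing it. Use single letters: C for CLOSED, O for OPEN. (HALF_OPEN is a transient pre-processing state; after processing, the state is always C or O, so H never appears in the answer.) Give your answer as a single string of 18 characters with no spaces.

State after each event:
  event#1 t=0ms outcome=F: state=CLOSED
  event#2 t=1ms outcome=S: state=CLOSED
  event#3 t=5ms outcome=S: state=CLOSED
  event#4 t=8ms outcome=F: state=CLOSED
  event#5 t=11ms outcome=S: state=CLOSED
  event#6 t=15ms outcome=F: state=CLOSED
  event#7 t=19ms outcome=F: state=OPEN
  event#8 t=20ms outcome=F: state=OPEN
  event#9 t=22ms outcome=F: state=OPEN
  event#10 t=23ms outcome=S: state=OPEN
  event#11 t=27ms outcome=S: state=CLOSED
  event#12 t=30ms outcome=F: state=CLOSED
  event#13 t=31ms outcome=S: state=CLOSED
  event#14 t=32ms outcome=S: state=CLOSED
  event#15 t=36ms outcome=F: state=CLOSED
  event#16 t=38ms outcome=S: state=CLOSED
  event#17 t=41ms outcome=S: state=CLOSED
  event#18 t=42ms outcome=F: state=CLOSED

Answer: CCCCCCOOOOCCCCCCCC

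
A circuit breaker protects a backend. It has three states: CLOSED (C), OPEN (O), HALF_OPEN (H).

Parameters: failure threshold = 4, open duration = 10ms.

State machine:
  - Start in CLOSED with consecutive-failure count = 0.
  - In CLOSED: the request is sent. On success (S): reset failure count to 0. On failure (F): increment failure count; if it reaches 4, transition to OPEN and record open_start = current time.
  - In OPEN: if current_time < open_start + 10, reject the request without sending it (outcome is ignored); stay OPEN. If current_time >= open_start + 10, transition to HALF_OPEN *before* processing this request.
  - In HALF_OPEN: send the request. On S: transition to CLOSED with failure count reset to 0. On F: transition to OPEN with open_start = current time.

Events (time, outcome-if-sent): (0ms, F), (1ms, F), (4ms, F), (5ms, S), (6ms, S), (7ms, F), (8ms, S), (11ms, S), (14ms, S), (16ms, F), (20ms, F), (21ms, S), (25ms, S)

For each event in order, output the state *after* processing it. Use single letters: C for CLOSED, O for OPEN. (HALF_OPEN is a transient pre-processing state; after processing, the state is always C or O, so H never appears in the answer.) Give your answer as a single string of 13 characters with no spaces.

State after each event:
  event#1 t=0ms outcome=F: state=CLOSED
  event#2 t=1ms outcome=F: state=CLOSED
  event#3 t=4ms outcome=F: state=CLOSED
  event#4 t=5ms outcome=S: state=CLOSED
  event#5 t=6ms outcome=S: state=CLOSED
  event#6 t=7ms outcome=F: state=CLOSED
  event#7 t=8ms outcome=S: state=CLOSED
  event#8 t=11ms outcome=S: state=CLOSED
  event#9 t=14ms outcome=S: state=CLOSED
  event#10 t=16ms outcome=F: state=CLOSED
  event#11 t=20ms outcome=F: state=CLOSED
  event#12 t=21ms outcome=S: state=CLOSED
  event#13 t=25ms outcome=S: state=CLOSED

Answer: CCCCCCCCCCCCC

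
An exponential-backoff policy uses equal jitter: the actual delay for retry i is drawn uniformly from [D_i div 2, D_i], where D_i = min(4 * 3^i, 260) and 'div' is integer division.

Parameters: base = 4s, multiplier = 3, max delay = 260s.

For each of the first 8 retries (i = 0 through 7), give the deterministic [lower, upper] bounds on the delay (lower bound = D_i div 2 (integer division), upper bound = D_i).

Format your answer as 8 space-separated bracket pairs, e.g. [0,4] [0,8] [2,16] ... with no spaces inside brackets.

Answer: [2,4] [6,12] [18,36] [54,108] [130,260] [130,260] [130,260] [130,260]

Derivation:
Computing bounds per retry:
  i=0: D_i=min(4*3^0,260)=4, bounds=[2,4]
  i=1: D_i=min(4*3^1,260)=12, bounds=[6,12]
  i=2: D_i=min(4*3^2,260)=36, bounds=[18,36]
  i=3: D_i=min(4*3^3,260)=108, bounds=[54,108]
  i=4: D_i=min(4*3^4,260)=260, bounds=[130,260]
  i=5: D_i=min(4*3^5,260)=260, bounds=[130,260]
  i=6: D_i=min(4*3^6,260)=260, bounds=[130,260]
  i=7: D_i=min(4*3^7,260)=260, bounds=[130,260]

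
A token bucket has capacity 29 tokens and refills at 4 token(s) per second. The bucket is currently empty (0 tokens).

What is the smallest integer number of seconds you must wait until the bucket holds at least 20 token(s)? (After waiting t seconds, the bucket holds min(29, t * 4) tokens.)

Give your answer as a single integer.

Need t * 4 >= 20, so t >= 20/4.
Smallest integer t = ceil(20/4) = 5.

Answer: 5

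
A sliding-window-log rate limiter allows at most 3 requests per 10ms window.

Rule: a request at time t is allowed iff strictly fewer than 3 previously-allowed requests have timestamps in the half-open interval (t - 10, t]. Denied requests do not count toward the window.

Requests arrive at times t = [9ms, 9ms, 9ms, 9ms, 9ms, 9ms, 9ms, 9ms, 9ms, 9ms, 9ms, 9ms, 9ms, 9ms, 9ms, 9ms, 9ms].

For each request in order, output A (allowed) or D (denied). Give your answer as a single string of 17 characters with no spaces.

Tracking allowed requests in the window:
  req#1 t=9ms: ALLOW
  req#2 t=9ms: ALLOW
  req#3 t=9ms: ALLOW
  req#4 t=9ms: DENY
  req#5 t=9ms: DENY
  req#6 t=9ms: DENY
  req#7 t=9ms: DENY
  req#8 t=9ms: DENY
  req#9 t=9ms: DENY
  req#10 t=9ms: DENY
  req#11 t=9ms: DENY
  req#12 t=9ms: DENY
  req#13 t=9ms: DENY
  req#14 t=9ms: DENY
  req#15 t=9ms: DENY
  req#16 t=9ms: DENY
  req#17 t=9ms: DENY

Answer: AAADDDDDDDDDDDDDD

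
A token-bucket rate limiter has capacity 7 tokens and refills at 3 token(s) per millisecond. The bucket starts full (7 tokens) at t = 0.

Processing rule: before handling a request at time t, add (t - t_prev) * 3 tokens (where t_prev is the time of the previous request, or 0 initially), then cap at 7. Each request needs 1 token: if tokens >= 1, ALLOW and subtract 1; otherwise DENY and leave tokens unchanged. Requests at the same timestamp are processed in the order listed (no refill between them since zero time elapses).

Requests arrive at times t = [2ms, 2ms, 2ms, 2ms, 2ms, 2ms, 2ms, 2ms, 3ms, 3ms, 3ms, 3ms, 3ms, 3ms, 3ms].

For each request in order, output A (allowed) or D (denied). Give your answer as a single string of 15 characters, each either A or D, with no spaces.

Answer: AAAAAAADAAADDDD

Derivation:
Simulating step by step:
  req#1 t=2ms: ALLOW
  req#2 t=2ms: ALLOW
  req#3 t=2ms: ALLOW
  req#4 t=2ms: ALLOW
  req#5 t=2ms: ALLOW
  req#6 t=2ms: ALLOW
  req#7 t=2ms: ALLOW
  req#8 t=2ms: DENY
  req#9 t=3ms: ALLOW
  req#10 t=3ms: ALLOW
  req#11 t=3ms: ALLOW
  req#12 t=3ms: DENY
  req#13 t=3ms: DENY
  req#14 t=3ms: DENY
  req#15 t=3ms: DENY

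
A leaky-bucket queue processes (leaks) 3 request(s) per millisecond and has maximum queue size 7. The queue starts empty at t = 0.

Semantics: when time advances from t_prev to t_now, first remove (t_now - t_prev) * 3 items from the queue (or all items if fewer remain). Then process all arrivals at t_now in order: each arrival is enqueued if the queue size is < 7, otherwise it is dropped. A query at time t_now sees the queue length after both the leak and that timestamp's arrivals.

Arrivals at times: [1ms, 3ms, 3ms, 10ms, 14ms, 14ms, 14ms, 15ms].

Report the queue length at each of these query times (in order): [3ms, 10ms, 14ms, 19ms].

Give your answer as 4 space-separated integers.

Queue lengths at query times:
  query t=3ms: backlog = 2
  query t=10ms: backlog = 1
  query t=14ms: backlog = 3
  query t=19ms: backlog = 0

Answer: 2 1 3 0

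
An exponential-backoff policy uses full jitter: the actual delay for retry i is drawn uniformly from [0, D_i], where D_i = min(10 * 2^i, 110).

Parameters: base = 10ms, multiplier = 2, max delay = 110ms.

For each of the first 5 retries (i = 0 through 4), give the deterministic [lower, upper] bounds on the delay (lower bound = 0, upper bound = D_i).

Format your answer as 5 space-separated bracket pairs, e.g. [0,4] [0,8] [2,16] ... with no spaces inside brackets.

Answer: [0,10] [0,20] [0,40] [0,80] [0,110]

Derivation:
Computing bounds per retry:
  i=0: D_i=min(10*2^0,110)=10, bounds=[0,10]
  i=1: D_i=min(10*2^1,110)=20, bounds=[0,20]
  i=2: D_i=min(10*2^2,110)=40, bounds=[0,40]
  i=3: D_i=min(10*2^3,110)=80, bounds=[0,80]
  i=4: D_i=min(10*2^4,110)=110, bounds=[0,110]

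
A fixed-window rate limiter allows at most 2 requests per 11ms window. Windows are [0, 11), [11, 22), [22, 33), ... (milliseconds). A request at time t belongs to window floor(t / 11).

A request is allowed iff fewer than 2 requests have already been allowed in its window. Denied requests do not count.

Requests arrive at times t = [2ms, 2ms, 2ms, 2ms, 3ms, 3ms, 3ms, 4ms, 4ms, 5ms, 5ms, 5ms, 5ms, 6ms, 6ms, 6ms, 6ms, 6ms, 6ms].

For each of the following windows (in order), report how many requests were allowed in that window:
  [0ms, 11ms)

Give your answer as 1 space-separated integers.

Processing requests:
  req#1 t=2ms (window 0): ALLOW
  req#2 t=2ms (window 0): ALLOW
  req#3 t=2ms (window 0): DENY
  req#4 t=2ms (window 0): DENY
  req#5 t=3ms (window 0): DENY
  req#6 t=3ms (window 0): DENY
  req#7 t=3ms (window 0): DENY
  req#8 t=4ms (window 0): DENY
  req#9 t=4ms (window 0): DENY
  req#10 t=5ms (window 0): DENY
  req#11 t=5ms (window 0): DENY
  req#12 t=5ms (window 0): DENY
  req#13 t=5ms (window 0): DENY
  req#14 t=6ms (window 0): DENY
  req#15 t=6ms (window 0): DENY
  req#16 t=6ms (window 0): DENY
  req#17 t=6ms (window 0): DENY
  req#18 t=6ms (window 0): DENY
  req#19 t=6ms (window 0): DENY

Allowed counts by window: 2

Answer: 2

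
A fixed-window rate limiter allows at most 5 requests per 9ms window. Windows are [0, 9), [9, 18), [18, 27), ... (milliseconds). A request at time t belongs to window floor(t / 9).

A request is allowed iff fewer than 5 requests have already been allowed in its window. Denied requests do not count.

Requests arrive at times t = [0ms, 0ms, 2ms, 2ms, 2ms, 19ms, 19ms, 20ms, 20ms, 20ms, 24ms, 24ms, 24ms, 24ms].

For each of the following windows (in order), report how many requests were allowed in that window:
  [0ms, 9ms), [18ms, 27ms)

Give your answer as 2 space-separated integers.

Answer: 5 5

Derivation:
Processing requests:
  req#1 t=0ms (window 0): ALLOW
  req#2 t=0ms (window 0): ALLOW
  req#3 t=2ms (window 0): ALLOW
  req#4 t=2ms (window 0): ALLOW
  req#5 t=2ms (window 0): ALLOW
  req#6 t=19ms (window 2): ALLOW
  req#7 t=19ms (window 2): ALLOW
  req#8 t=20ms (window 2): ALLOW
  req#9 t=20ms (window 2): ALLOW
  req#10 t=20ms (window 2): ALLOW
  req#11 t=24ms (window 2): DENY
  req#12 t=24ms (window 2): DENY
  req#13 t=24ms (window 2): DENY
  req#14 t=24ms (window 2): DENY

Allowed counts by window: 5 5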